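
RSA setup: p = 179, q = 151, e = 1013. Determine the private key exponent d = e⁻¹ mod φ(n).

8777

φ(n) = (p−1)(q−1) = 178·150 = 26700.
Need d with 1013·d ≡ 1 (mod 26700). Apply the extended Euclidean algorithm:
26700 = 26·1013 + 362
1013 = 2·362 + 289
362 = 1·289 + 73
289 = 3·73 + 70
73 = 1·70 + 3
70 = 23·3 + 1
3 = 3·1 + 0
Back-substitute:
1 = 70 − 23·3
1 = −23·73 + 24·70
1 = 24·289 − 95·73
1 = −95·362 + 119·289
1 = 119·1013 − 333·362
1 = −333·26700 + 8777·1013
So 1013·8777 ≡ 1 (mod 26700), hence d = 8777.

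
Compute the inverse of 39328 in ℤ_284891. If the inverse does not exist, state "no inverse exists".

91658

Apply the Euclidean algorithm to 284891 and 39328:
284891 = 7×39328 + 9595
39328 = 4×9595 + 948
9595 = 10×948 + 115
948 = 8×115 + 28
115 = 4×28 + 3
28 = 9×3 + 1
3 = 3×1 + 0
The gcd is 1. Working backward:
1 = 28 − 9·3
1 = −9·115 + 37·28
1 = 37·948 − 305·115
1 = −305·9595 + 3087·948
1 = 3087·39328 − 12653·9595
1 = −12653·284891 + 91658·39328
So 39328·91658 ≡ 1 (mod 284891).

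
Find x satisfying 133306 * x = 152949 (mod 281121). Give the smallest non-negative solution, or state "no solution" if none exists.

10248

First find gcd(133306, 281121):
281121 = 2×133306 + 14509
133306 = 9×14509 + 2725
14509 = 5×2725 + 884
2725 = 3×884 + 73
884 = 12×73 + 8
73 = 9×8 + 1
8 = 8×1 + 0
gcd = 1, so a unique solution mod 281121 exists.
Back-substitute for the Bézout coefficients:
1 = 73 − 9·8
1 = −9·884 + 109·73
1 = 109·2725 − 336·884
1 = −336·14509 + 1789·2725
1 = 1789·133306 − 16437·14509
1 = −16437·281121 + 34663·133306
So 133306·(34663) ≡ 1 (mod 281121), giving 133306⁻¹ ≡ 34663.
x ≡ 133306⁻¹·152949 ≡ 34663·152949 ≡ 10248 (mod 281121).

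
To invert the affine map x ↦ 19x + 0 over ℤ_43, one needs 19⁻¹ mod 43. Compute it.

gcd(43, 19) by repeated division:
43 = 2·19 + 5
19 = 3·5 + 4
5 = 1·4 + 1
4 = 4·1 + 0
gcd = 1, so the inverse exists. Back-substitute:
1 = 5 − 4
1 = −19 + 4·5
1 = 4·43 − 9·19
So 19·(-9) ≡ 1 (mod 43), and -9 ≡ 34 (mod 43).

34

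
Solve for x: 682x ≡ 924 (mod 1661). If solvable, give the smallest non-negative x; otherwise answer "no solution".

First find gcd(682, 1661):
1661 = 2*682 + 297
682 = 2*297 + 88
297 = 3*88 + 33
88 = 2*33 + 22
33 = 1*22 + 11
22 = 2*11 + 0
gcd = 11 and 11 | 924, so solutions exist. Divide through by 11: 62x ≡ 84 (mod 151).
Now find 62⁻¹ mod 151:
151 = 2·62 + 27
62 = 2·27 + 8
27 = 3·8 + 3
8 = 2·3 + 2
3 = 1·2 + 1
2 = 2·1 + 0
Back-substitute:
1 = 3 − 2
1 = −8 + 3·3
1 = 3·27 − 10·8
1 = −10·62 + 23·27
1 = 23·151 − 56·62
So 62·(-56) ≡ 1 (mod 151), i.e. 62⁻¹ ≡ 95.
Then x ≡ 95·84 ≡ 128 (mod 151); the smallest non-negative solution is x = 128.

128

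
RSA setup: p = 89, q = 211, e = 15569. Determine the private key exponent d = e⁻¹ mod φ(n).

3809

φ(n) = (p−1)(q−1) = 88·210 = 18480.
Need d with 15569·d ≡ 1 (mod 18480). Apply the extended Euclidean algorithm:
18480 = 1*15569 + 2911
15569 = 5*2911 + 1014
2911 = 2*1014 + 883
1014 = 1*883 + 131
883 = 6*131 + 97
131 = 1*97 + 34
97 = 2*34 + 29
34 = 1*29 + 5
29 = 5*5 + 4
5 = 1*4 + 1
4 = 4*1 + 0
Back-substitute:
1 = 5 − 4
1 = −29 + 6·5
1 = 6·34 − 7·29
1 = −7·97 + 20·34
1 = 20·131 − 27·97
1 = −27·883 + 182·131
1 = 182·1014 − 209·883
1 = −209·2911 + 600·1014
1 = 600·15569 − 3209·2911
1 = −3209·18480 + 3809·15569
So 15569·3809 ≡ 1 (mod 18480), hence d = 3809.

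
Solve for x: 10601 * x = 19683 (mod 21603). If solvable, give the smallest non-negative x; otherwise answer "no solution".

First find gcd(10601, 21603):
21603 = 2×10601 + 401
10601 = 26×401 + 175
401 = 2×175 + 51
175 = 3×51 + 22
51 = 2×22 + 7
22 = 3×7 + 1
7 = 7×1 + 0
gcd = 1, so a unique solution mod 21603 exists.
Back-substitute for the Bézout coefficients:
1 = 22 − 3·7
1 = −3·51 + 7·22
1 = 7·175 − 24·51
1 = −24·401 + 55·175
1 = 55·10601 − 1454·401
1 = −1454·21603 + 2963·10601
So 10601·(2963) ≡ 1 (mod 21603), giving 10601⁻¹ ≡ 2963.
x ≡ 10601⁻¹·19683 ≡ 2963·19683 ≡ 14232 (mod 21603).

14232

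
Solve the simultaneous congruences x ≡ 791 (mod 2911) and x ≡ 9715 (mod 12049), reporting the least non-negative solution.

Write x = 791 + 2911·k. Then 2911·k ≡ 9715 − 791 ≡ 8924 (mod 12049).
Need 2911⁻¹ mod 12049. Extended Euclid on (12049, 2911):
12049 = 4×2911 + 405
2911 = 7×405 + 76
405 = 5×76 + 25
76 = 3×25 + 1
25 = 25×1 + 0
Back-substitute:
1 = 76 − 3·25
1 = −3·405 + 16·76
1 = 16·2911 − 115·405
1 = −115·12049 + 476·2911
2911⁻¹ ≡ 476 (mod 12049), so k ≡ 476·8924 ≡ 6576 (mod 12049).
x = 791 + 2911·6576 = 19143527.

19143527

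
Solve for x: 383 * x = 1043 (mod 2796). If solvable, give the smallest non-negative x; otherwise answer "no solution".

First find gcd(383, 2796):
2796 = 7*383 + 115
383 = 3*115 + 38
115 = 3*38 + 1
38 = 38*1 + 0
gcd = 1, so a unique solution mod 2796 exists.
Back-substitute for the Bézout coefficients:
1 = 115 − 3·38
1 = −3·383 + 10·115
1 = 10·2796 − 73·383
So 383·(-73) ≡ 1 (mod 2796), giving 383⁻¹ ≡ 2723.
x ≡ 383⁻¹·1043 ≡ 2723·1043 ≡ 2149 (mod 2796).

2149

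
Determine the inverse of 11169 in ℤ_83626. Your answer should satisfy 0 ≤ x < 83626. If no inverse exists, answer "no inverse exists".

8865

gcd(83626, 11169) by repeated division:
83626 = 7×11169 + 5443
11169 = 2×5443 + 283
5443 = 19×283 + 66
283 = 4×66 + 19
66 = 3×19 + 9
19 = 2×9 + 1
9 = 9×1 + 0
Since gcd(11169, 83626) = 1, back-substitute to write 1 as a combination:
1 = 19 − 2·9
1 = −2·66 + 7·19
1 = 7·283 − 30·66
1 = −30·5443 + 577·283
1 = 577·11169 − 1184·5443
1 = −1184·83626 + 8865·11169
So 11169·8865 ≡ 1 (mod 83626).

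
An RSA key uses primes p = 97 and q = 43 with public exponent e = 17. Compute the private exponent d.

φ(n) = (p−1)(q−1) = 96·42 = 4032.
Need d with 17·d ≡ 1 (mod 4032). Apply the extended Euclidean algorithm:
4032 = 237*17 + 3
17 = 5*3 + 2
3 = 1*2 + 1
2 = 2*1 + 0
Back-substitute:
1 = 3 − 2
1 = −17 + 6·3
1 = 6·4032 − 1423·17
So 17·(-1423) ≡ 1 (mod 4032), hence d ≡ -1423 ≡ 2609 (mod 4032).

2609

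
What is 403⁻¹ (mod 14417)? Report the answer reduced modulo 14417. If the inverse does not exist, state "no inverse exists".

Compute gcd(403, 14417):
14417 = 35×403 + 312
403 = 1×312 + 91
312 = 3×91 + 39
91 = 2×39 + 13
39 = 3×13 + 0
The gcd is 13, not 1, hence no inverse exists.

no inverse exists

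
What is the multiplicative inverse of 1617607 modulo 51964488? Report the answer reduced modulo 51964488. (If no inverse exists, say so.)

12004111

Extended Euclidean algorithm:
51964488 = 32*1617607 + 201064
1617607 = 8*201064 + 9095
201064 = 22*9095 + 974
9095 = 9*974 + 329
974 = 2*329 + 316
329 = 1*316 + 13
316 = 24*13 + 4
13 = 3*4 + 1
4 = 4*1 + 0
Since gcd(1617607, 51964488) = 1, back-substitute to write 1 as a combination:
1 = 13 − 3·4
1 = −3·316 + 73·13
1 = 73·329 − 76·316
1 = −76·974 + 225·329
1 = 225·9095 − 2101·974
1 = −2101·201064 + 46447·9095
1 = 46447·1617607 − 373677·201064
1 = −373677·51964488 + 12004111·1617607
So 1617607·12004111 ≡ 1 (mod 51964488).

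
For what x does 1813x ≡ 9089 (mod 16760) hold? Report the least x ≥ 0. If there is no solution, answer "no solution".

1253

First find gcd(1813, 16760):
16760 = 9×1813 + 443
1813 = 4×443 + 41
443 = 10×41 + 33
41 = 1×33 + 8
33 = 4×8 + 1
8 = 8×1 + 0
gcd = 1, so a unique solution mod 16760 exists.
Back-substitute for the Bézout coefficients:
1 = 33 − 4·8
1 = −4·41 + 5·33
1 = 5·443 − 54·41
1 = −54·1813 + 221·443
1 = 221·16760 − 2043·1813
So 1813·(-2043) ≡ 1 (mod 16760), giving 1813⁻¹ ≡ 14717.
x ≡ 1813⁻¹·9089 ≡ 14717·9089 ≡ 1253 (mod 16760).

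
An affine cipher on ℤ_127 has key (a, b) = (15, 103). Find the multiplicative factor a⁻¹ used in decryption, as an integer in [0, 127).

17

gcd(127, 15) by repeated division:
127 = 8×15 + 7
15 = 2×7 + 1
7 = 7×1 + 0
Since gcd(15, 127) = 1, back-substitute to write 1 as a combination:
1 = 15 − 2·7
1 = −2·127 + 17·15
So 15·17 ≡ 1 (mod 127).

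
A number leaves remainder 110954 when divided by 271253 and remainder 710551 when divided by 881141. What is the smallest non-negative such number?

Write x = 110954 + 271253·k. Then 271253·k ≡ 710551 − 110954 ≡ 599597 (mod 881141).
Need 271253⁻¹ mod 881141. Extended Euclid on (881141, 271253):
881141 = 3×271253 + 67382
271253 = 4×67382 + 1725
67382 = 39×1725 + 107
1725 = 16×107 + 13
107 = 8×13 + 3
13 = 4×3 + 1
3 = 3×1 + 0
Back-substitute:
1 = 13 − 4·3
1 = −4·107 + 33·13
1 = 33·1725 − 532·107
1 = −532·67382 + 20781·1725
1 = 20781·271253 − 83656·67382
1 = −83656·881141 + 271749·271253
271253⁻¹ ≡ 271749 (mod 881141), so k ≡ 271749·599597 ≡ 172574 (mod 881141).
x = 110954 + 271253·172574 = 46811326176.

46811326176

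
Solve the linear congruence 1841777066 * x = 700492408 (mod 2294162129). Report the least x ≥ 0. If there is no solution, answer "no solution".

First find gcd(1841777066, 2294162129):
2294162129 = 1*1841777066 + 452385063
1841777066 = 4*452385063 + 32236814
452385063 = 14*32236814 + 1069667
32236814 = 30*1069667 + 146804
1069667 = 7*146804 + 42039
146804 = 3*42039 + 20687
42039 = 2*20687 + 665
20687 = 31*665 + 72
665 = 9*72 + 17
72 = 4*17 + 4
17 = 4*4 + 1
4 = 4*1 + 0
gcd = 1, so a unique solution mod 2294162129 exists.
Back-substitute for the Bézout coefficients:
1 = 17 − 4·4
1 = −4·72 + 17·17
1 = 17·665 − 157·72
1 = −157·20687 + 4884·665
1 = 4884·42039 − 9925·20687
1 = −9925·146804 + 34659·42039
1 = 34659·1069667 − 252538·146804
1 = −252538·32236814 + 7610799·1069667
1 = 7610799·452385063 − 106803724·32236814
1 = −106803724·1841777066 + 434825695·452385063
1 = 434825695·2294162129 − 541629419·1841777066
So 1841777066·(-541629419) ≡ 1 (mod 2294162129), giving 1841777066⁻¹ ≡ 1752532710.
x ≡ 1841777066⁻¹·700492408 ≡ 1752532710·700492408 ≡ 381681517 (mod 2294162129).

381681517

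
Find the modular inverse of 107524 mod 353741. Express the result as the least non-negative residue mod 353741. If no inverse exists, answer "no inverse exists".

gcd(353741, 107524) by repeated division:
353741 = 3×107524 + 31169
107524 = 3×31169 + 14017
31169 = 2×14017 + 3135
14017 = 4×3135 + 1477
3135 = 2×1477 + 181
1477 = 8×181 + 29
181 = 6×29 + 7
29 = 4×7 + 1
7 = 7×1 + 0
gcd = 1, so the inverse exists. Back-substitute:
1 = 29 − 4·7
1 = −4·181 + 25·29
1 = 25·1477 − 204·181
1 = −204·3135 + 433·1477
1 = 433·14017 − 1936·3135
1 = −1936·31169 + 4305·14017
1 = 4305·107524 − 14851·31169
1 = −14851·353741 + 48858·107524
So 107524·48858 ≡ 1 (mod 353741).

48858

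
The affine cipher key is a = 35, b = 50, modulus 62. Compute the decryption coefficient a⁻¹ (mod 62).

gcd(62, 35) by repeated division:
62 = 1×35 + 27
35 = 1×27 + 8
27 = 3×8 + 3
8 = 2×3 + 2
3 = 1×2 + 1
2 = 2×1 + 0
The gcd is 1. Working backward:
1 = 3 − 2
1 = −8 + 3·3
1 = 3·27 − 10·8
1 = −10·35 + 13·27
1 = 13·62 − 23·35
Thus 35·(-23) ≡ 1 (mod 62); reducing, -23 mod 62 = 39.

39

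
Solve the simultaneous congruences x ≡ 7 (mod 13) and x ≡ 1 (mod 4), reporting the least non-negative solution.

Write x = 7 + 13·k. Then 13·k ≡ 1 − 7 ≡ 2 (mod 4).
Need 13⁻¹ mod 4. Extended Euclid on (4, 1):
4 = 4·1 + 0
13⁻¹ ≡ 1 (mod 4), so k ≡ 1·2 ≡ 2 (mod 4).
x = 7 + 13·2 = 33.

33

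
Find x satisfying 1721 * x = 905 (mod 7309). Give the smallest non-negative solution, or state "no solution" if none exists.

First find gcd(1721, 7309):
7309 = 4·1721 + 425
1721 = 4·425 + 21
425 = 20·21 + 5
21 = 4·5 + 1
5 = 5·1 + 0
gcd = 1, so a unique solution mod 7309 exists.
Back-substitute for the Bézout coefficients:
1 = 21 − 4·5
1 = −4·425 + 81·21
1 = 81·1721 − 328·425
1 = −328·7309 + 1393·1721
So 1721·(1393) ≡ 1 (mod 7309), giving 1721⁻¹ ≡ 1393.
x ≡ 1721⁻¹·905 ≡ 1393·905 ≡ 3517 (mod 7309).

3517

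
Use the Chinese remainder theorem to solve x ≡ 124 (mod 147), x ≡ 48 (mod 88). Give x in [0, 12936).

Write x = 124 + 147·k. Then 147·k ≡ 48 − 124 ≡ 12 (mod 88).
Need 147⁻¹ mod 88. Extended Euclid on (88, 59):
88 = 1·59 + 29
59 = 2·29 + 1
29 = 29·1 + 0
Back-substitute:
1 = 59 − 2·29
1 = −2·88 + 3·59
147⁻¹ ≡ 3 (mod 88), so k ≡ 3·12 ≡ 36 (mod 88).
x = 124 + 147·36 = 5416.

5416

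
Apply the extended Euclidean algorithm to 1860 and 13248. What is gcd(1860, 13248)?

12

Apply Euclid's algorithm to 13248 and 1860:
13248 = 7×1860 + 228
1860 = 8×228 + 36
228 = 6×36 + 12
36 = 3×12 + 0
gcd(1860, 13248) = 12.
Back-substituting:
12 = 228 − 6·36
12 = −6·1860 + 49·228
12 = 49·13248 − 349·1860
So 12 = (49)·13248 + (-349)·1860.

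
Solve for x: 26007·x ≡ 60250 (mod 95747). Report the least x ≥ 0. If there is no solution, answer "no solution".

First find gcd(26007, 95747):
95747 = 3*26007 + 17726
26007 = 1*17726 + 8281
17726 = 2*8281 + 1164
8281 = 7*1164 + 133
1164 = 8*133 + 100
133 = 1*100 + 33
100 = 3*33 + 1
33 = 33*1 + 0
gcd = 1, so a unique solution mod 95747 exists.
Back-substitute for the Bézout coefficients:
1 = 100 − 3·33
1 = −3·133 + 4·100
1 = 4·1164 − 35·133
1 = −35·8281 + 249·1164
1 = 249·17726 − 533·8281
1 = −533·26007 + 782·17726
1 = 782·95747 − 2879·26007
So 26007·(-2879) ≡ 1 (mod 95747), giving 26007⁻¹ ≡ 92868.
x ≡ 26007⁻¹·60250 ≡ 92868·60250 ≡ 33814 (mod 95747).

33814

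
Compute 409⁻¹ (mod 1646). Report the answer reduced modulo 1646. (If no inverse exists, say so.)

1481

Extended Euclidean algorithm:
1646 = 4·409 + 10
409 = 40·10 + 9
10 = 1·9 + 1
9 = 9·1 + 0
Since gcd(409, 1646) = 1, back-substitute to write 1 as a combination:
1 = 10 − 9
1 = −409 + 41·10
1 = 41·1646 − 165·409
So 409·(-165) ≡ 1 (mod 1646), and -165 ≡ 1481 (mod 1646).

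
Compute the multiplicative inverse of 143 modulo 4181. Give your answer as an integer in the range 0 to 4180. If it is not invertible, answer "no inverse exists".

614

gcd(4181, 143) by repeated division:
4181 = 29×143 + 34
143 = 4×34 + 7
34 = 4×7 + 6
7 = 1×6 + 1
6 = 6×1 + 0
Since gcd(143, 4181) = 1, back-substitute to write 1 as a combination:
1 = 7 − 6
1 = −34 + 5·7
1 = 5·143 − 21·34
1 = −21·4181 + 614·143
So 143·614 ≡ 1 (mod 4181).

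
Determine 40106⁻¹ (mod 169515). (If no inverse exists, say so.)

Extended Euclidean algorithm:
169515 = 4*40106 + 9091
40106 = 4*9091 + 3742
9091 = 2*3742 + 1607
3742 = 2*1607 + 528
1607 = 3*528 + 23
528 = 22*23 + 22
23 = 1*22 + 1
22 = 22*1 + 0
gcd = 1, so the inverse exists. Back-substitute:
1 = 23 − 22
1 = −528 + 23·23
1 = 23·1607 − 70·528
1 = −70·3742 + 163·1607
1 = 163·9091 − 396·3742
1 = −396·40106 + 1747·9091
1 = 1747·169515 − 7384·40106
So 40106·(-7384) ≡ 1 (mod 169515), and -7384 ≡ 162131 (mod 169515).

162131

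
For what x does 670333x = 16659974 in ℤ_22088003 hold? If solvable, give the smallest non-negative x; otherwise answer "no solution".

16793264

First find gcd(670333, 22088003):
22088003 = 32*670333 + 637347
670333 = 1*637347 + 32986
637347 = 19*32986 + 10613
32986 = 3*10613 + 1147
10613 = 9*1147 + 290
1147 = 3*290 + 277
290 = 1*277 + 13
277 = 21*13 + 4
13 = 3*4 + 1
4 = 4*1 + 0
gcd = 1, so a unique solution mod 22088003 exists.
Back-substitute for the Bézout coefficients:
1 = 13 − 3·4
1 = −3·277 + 64·13
1 = 64·290 − 67·277
1 = −67·1147 + 265·290
1 = 265·10613 − 2452·1147
1 = −2452·32986 + 7621·10613
1 = 7621·637347 − 147251·32986
1 = −147251·670333 + 154872·637347
1 = 154872·22088003 − 5103155·670333
So 670333·(-5103155) ≡ 1 (mod 22088003), giving 670333⁻¹ ≡ 16984848.
x ≡ 670333⁻¹·16659974 ≡ 16984848·16659974 ≡ 16793264 (mod 22088003).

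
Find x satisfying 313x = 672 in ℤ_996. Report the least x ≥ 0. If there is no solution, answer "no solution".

First find gcd(313, 996):
996 = 3×313 + 57
313 = 5×57 + 28
57 = 2×28 + 1
28 = 28×1 + 0
gcd = 1, so a unique solution mod 996 exists.
Back-substitute for the Bézout coefficients:
1 = 57 − 2·28
1 = −2·313 + 11·57
1 = 11·996 − 35·313
So 313·(-35) ≡ 1 (mod 996), giving 313⁻¹ ≡ 961.
x ≡ 313⁻¹·672 ≡ 961·672 ≡ 384 (mod 996).

384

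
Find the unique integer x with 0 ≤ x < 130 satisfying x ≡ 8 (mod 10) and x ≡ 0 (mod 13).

Write x = 8 + 10·k. Then 10·k ≡ 0 − 8 ≡ 5 (mod 13).
Need 10⁻¹ mod 13. Extended Euclid on (13, 10):
13 = 1*10 + 3
10 = 3*3 + 1
3 = 3*1 + 0
Back-substitute:
1 = 10 − 3·3
1 = −3·13 + 4·10
10⁻¹ ≡ 4 (mod 13), so k ≡ 4·5 ≡ 7 (mod 13).
x = 8 + 10·7 = 78.

78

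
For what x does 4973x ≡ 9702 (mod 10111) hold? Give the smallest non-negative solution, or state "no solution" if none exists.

5949

First find gcd(4973, 10111):
10111 = 2·4973 + 165
4973 = 30·165 + 23
165 = 7·23 + 4
23 = 5·4 + 3
4 = 1·3 + 1
3 = 3·1 + 0
gcd = 1, so a unique solution mod 10111 exists.
Back-substitute for the Bézout coefficients:
1 = 4 − 3
1 = −23 + 6·4
1 = 6·165 − 43·23
1 = −43·4973 + 1296·165
1 = 1296·10111 − 2635·4973
So 4973·(-2635) ≡ 1 (mod 10111), giving 4973⁻¹ ≡ 7476.
x ≡ 4973⁻¹·9702 ≡ 7476·9702 ≡ 5949 (mod 10111).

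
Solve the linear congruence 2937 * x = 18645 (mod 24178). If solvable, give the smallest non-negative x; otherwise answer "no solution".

1093

First find gcd(2937, 24178):
24178 = 8×2937 + 682
2937 = 4×682 + 209
682 = 3×209 + 55
209 = 3×55 + 44
55 = 1×44 + 11
44 = 4×11 + 0
gcd = 11 and 11 | 18645, so solutions exist. Divide through by 11: 267x ≡ 1695 (mod 2198).
Now find 267⁻¹ mod 2198:
2198 = 8*267 + 62
267 = 4*62 + 19
62 = 3*19 + 5
19 = 3*5 + 4
5 = 1*4 + 1
4 = 4*1 + 0
Back-substitute:
1 = 5 − 4
1 = −19 + 4·5
1 = 4·62 − 13·19
1 = −13·267 + 56·62
1 = 56·2198 − 461·267
So 267·(-461) ≡ 1 (mod 2198), i.e. 267⁻¹ ≡ 1737.
Then x ≡ 1737·1695 ≡ 1093 (mod 2198); the smallest non-negative solution is x = 1093.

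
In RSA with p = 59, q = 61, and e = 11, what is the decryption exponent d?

φ(n) = (p−1)(q−1) = 58·60 = 3480.
Need d with 11·d ≡ 1 (mod 3480). Apply the extended Euclidean algorithm:
3480 = 316·11 + 4
11 = 2·4 + 3
4 = 1·3 + 1
3 = 3·1 + 0
Back-substitute:
1 = 4 − 3
1 = −11 + 3·4
1 = 3·3480 − 949·11
So 11·(-949) ≡ 1 (mod 3480), hence d ≡ -949 ≡ 2531 (mod 3480).

2531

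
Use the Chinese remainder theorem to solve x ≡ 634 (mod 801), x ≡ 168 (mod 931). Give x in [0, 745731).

Write x = 634 + 801·k. Then 801·k ≡ 168 − 634 ≡ 465 (mod 931).
Need 801⁻¹ mod 931. Extended Euclid on (931, 801):
931 = 1·801 + 130
801 = 6·130 + 21
130 = 6·21 + 4
21 = 5·4 + 1
4 = 4·1 + 0
Back-substitute:
1 = 21 − 5·4
1 = −5·130 + 31·21
1 = 31·801 − 191·130
1 = −191·931 + 222·801
801⁻¹ ≡ 222 (mod 931), so k ≡ 222·465 ≡ 820 (mod 931).
x = 634 + 801·820 = 657454.

657454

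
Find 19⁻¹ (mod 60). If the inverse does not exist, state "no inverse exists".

19

gcd(60, 19) by repeated division:
60 = 3·19 + 3
19 = 6·3 + 1
3 = 3·1 + 0
Since gcd(19, 60) = 1, back-substitute to write 1 as a combination:
1 = 19 − 6·3
1 = −6·60 + 19·19
So 19·19 ≡ 1 (mod 60).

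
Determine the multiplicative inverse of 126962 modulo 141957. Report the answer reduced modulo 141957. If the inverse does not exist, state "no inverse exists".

8738

Extended Euclidean algorithm:
141957 = 1·126962 + 14995
126962 = 8·14995 + 7002
14995 = 2·7002 + 991
7002 = 7·991 + 65
991 = 15·65 + 16
65 = 4·16 + 1
16 = 16·1 + 0
gcd = 1, so the inverse exists. Back-substitute:
1 = 65 − 4·16
1 = −4·991 + 61·65
1 = 61·7002 − 431·991
1 = −431·14995 + 923·7002
1 = 923·126962 − 7815·14995
1 = −7815·141957 + 8738·126962
So 126962·8738 ≡ 1 (mod 141957).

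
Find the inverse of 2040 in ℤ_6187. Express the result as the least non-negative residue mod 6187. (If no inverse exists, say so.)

gcd(6187, 2040) by repeated division:
6187 = 3·2040 + 67
2040 = 30·67 + 30
67 = 2·30 + 7
30 = 4·7 + 2
7 = 3·2 + 1
2 = 2·1 + 0
The gcd is 1. Working backward:
1 = 7 − 3·2
1 = −3·30 + 13·7
1 = 13·67 − 29·30
1 = −29·2040 + 883·67
1 = 883·6187 − 2678·2040
So 2040·(-2678) ≡ 1 (mod 6187), and -2678 ≡ 3509 (mod 6187).

3509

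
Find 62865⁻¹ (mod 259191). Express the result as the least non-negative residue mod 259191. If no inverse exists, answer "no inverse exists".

Euclidean algorithm on 259191, 62865:
259191 = 4*62865 + 7731
62865 = 8*7731 + 1017
7731 = 7*1017 + 612
1017 = 1*612 + 405
612 = 1*405 + 207
405 = 1*207 + 198
207 = 1*198 + 9
198 = 22*9 + 0
Since gcd = 9 > 1, 62865 is not a unit mod 259191.

no inverse exists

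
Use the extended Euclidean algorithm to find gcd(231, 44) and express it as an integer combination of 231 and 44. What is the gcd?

11

Repeated division:
231 = 5*44 + 11
44 = 4*11 + 0
gcd(231, 44) = 11.
Working backward:
11 = 231 − 5·44
So 11 = (1)·231 + (-5)·44.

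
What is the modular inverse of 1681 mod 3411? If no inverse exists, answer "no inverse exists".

2506

gcd(3411, 1681) by repeated division:
3411 = 2×1681 + 49
1681 = 34×49 + 15
49 = 3×15 + 4
15 = 3×4 + 3
4 = 1×3 + 1
3 = 3×1 + 0
gcd = 1, so the inverse exists. Back-substitute:
1 = 4 − 3
1 = −15 + 4·4
1 = 4·49 − 13·15
1 = −13·1681 + 446·49
1 = 446·3411 − 905·1681
Thus 1681·(-905) ≡ 1 (mod 3411); reducing, -905 mod 3411 = 2506.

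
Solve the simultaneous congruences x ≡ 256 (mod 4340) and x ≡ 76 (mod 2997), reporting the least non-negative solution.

Write x = 256 + 4340·k. Then 4340·k ≡ 76 − 256 ≡ 2817 (mod 2997).
Need 4340⁻¹ mod 2997. Extended Euclid on (2997, 1343):
2997 = 2*1343 + 311
1343 = 4*311 + 99
311 = 3*99 + 14
99 = 7*14 + 1
14 = 14*1 + 0
Back-substitute:
1 = 99 − 7·14
1 = −7·311 + 22·99
1 = 22·1343 − 95·311
1 = −95·2997 + 212·1343
4340⁻¹ ≡ 212 (mod 2997), so k ≡ 212·2817 ≡ 801 (mod 2997).
x = 256 + 4340·801 = 3476596.

3476596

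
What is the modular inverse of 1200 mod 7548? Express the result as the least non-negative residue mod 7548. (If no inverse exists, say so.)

no inverse exists

Euclidean algorithm on 7548, 1200:
7548 = 6·1200 + 348
1200 = 3·348 + 156
348 = 2·156 + 36
156 = 4·36 + 12
36 = 3·12 + 0
gcd(1200, 7548) = 12 ≠ 1, so 1200 has no multiplicative inverse modulo 7548.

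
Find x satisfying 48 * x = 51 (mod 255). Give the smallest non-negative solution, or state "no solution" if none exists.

First find gcd(48, 255):
255 = 5*48 + 15
48 = 3*15 + 3
15 = 5*3 + 0
gcd = 3 and 3 | 51, so solutions exist. Divide through by 3: 16x ≡ 17 (mod 85).
Now find 16⁻¹ mod 85:
85 = 5×16 + 5
16 = 3×5 + 1
5 = 5×1 + 0
Back-substitute:
1 = 16 − 3·5
1 = −3·85 + 16·16
So 16⁻¹ ≡ 16 (mod 85).
Then x ≡ 16·17 ≡ 17 (mod 85); the smallest non-negative solution is x = 17.

17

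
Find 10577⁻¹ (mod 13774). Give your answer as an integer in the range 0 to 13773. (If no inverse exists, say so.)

Apply the Euclidean algorithm to 13774 and 10577:
13774 = 1×10577 + 3197
10577 = 3×3197 + 986
3197 = 3×986 + 239
986 = 4×239 + 30
239 = 7×30 + 29
30 = 1×29 + 1
29 = 29×1 + 0
gcd = 1, so the inverse exists. Back-substitute:
1 = 30 − 29
1 = −239 + 8·30
1 = 8·986 − 33·239
1 = −33·3197 + 107·986
1 = 107·10577 − 354·3197
1 = −354·13774 + 461·10577
So 10577·461 ≡ 1 (mod 13774).

461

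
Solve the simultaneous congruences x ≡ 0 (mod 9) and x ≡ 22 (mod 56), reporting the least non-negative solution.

414

Write x = 0 + 9·k. Then 9·k ≡ 22 − 0 ≡ 22 (mod 56).
Need 9⁻¹ mod 56. Extended Euclid on (56, 9):
56 = 6*9 + 2
9 = 4*2 + 1
2 = 2*1 + 0
Back-substitute:
1 = 9 − 4·2
1 = −4·56 + 25·9
9⁻¹ ≡ 25 (mod 56), so k ≡ 25·22 ≡ 46 (mod 56).
x = 0 + 9·46 = 414.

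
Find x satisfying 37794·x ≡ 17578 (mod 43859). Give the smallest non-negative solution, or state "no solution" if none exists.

First find gcd(37794, 43859):
43859 = 1×37794 + 6065
37794 = 6×6065 + 1404
6065 = 4×1404 + 449
1404 = 3×449 + 57
449 = 7×57 + 50
57 = 1×50 + 7
50 = 7×7 + 1
7 = 7×1 + 0
gcd = 1, so a unique solution mod 43859 exists.
Back-substitute for the Bézout coefficients:
1 = 50 − 7·7
1 = −7·57 + 8·50
1 = 8·449 − 63·57
1 = −63·1404 + 197·449
1 = 197·6065 − 851·1404
1 = −851·37794 + 5303·6065
1 = 5303·43859 − 6154·37794
So 37794·(-6154) ≡ 1 (mod 43859), giving 37794⁻¹ ≡ 37705.
x ≡ 37794⁻¹·17578 ≡ 37705·17578 ≡ 25141 (mod 43859).

25141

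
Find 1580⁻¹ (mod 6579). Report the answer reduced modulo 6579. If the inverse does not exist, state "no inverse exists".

Apply the Euclidean algorithm to 6579 and 1580:
6579 = 4×1580 + 259
1580 = 6×259 + 26
259 = 9×26 + 25
26 = 1×25 + 1
25 = 25×1 + 0
The gcd is 1. Working backward:
1 = 26 − 25
1 = −259 + 10·26
1 = 10·1580 − 61·259
1 = −61·6579 + 254·1580
So 1580·254 ≡ 1 (mod 6579).

254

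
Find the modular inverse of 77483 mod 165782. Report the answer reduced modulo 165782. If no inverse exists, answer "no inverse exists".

Extended Euclidean algorithm:
165782 = 2*77483 + 10816
77483 = 7*10816 + 1771
10816 = 6*1771 + 190
1771 = 9*190 + 61
190 = 3*61 + 7
61 = 8*7 + 5
7 = 1*5 + 2
5 = 2*2 + 1
2 = 2*1 + 0
Since gcd(77483, 165782) = 1, back-substitute to write 1 as a combination:
1 = 5 − 2·2
1 = −2·7 + 3·5
1 = 3·61 − 26·7
1 = −26·190 + 81·61
1 = 81·1771 − 755·190
1 = −755·10816 + 4611·1771
1 = 4611·77483 − 33032·10816
1 = −33032·165782 + 70675·77483
So 77483·70675 ≡ 1 (mod 165782).

70675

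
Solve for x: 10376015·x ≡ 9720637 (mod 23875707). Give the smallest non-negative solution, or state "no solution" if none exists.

22571000

First find gcd(10376015, 23875707):
23875707 = 2×10376015 + 3123677
10376015 = 3×3123677 + 1004984
3123677 = 3×1004984 + 108725
1004984 = 9×108725 + 26459
108725 = 4×26459 + 2889
26459 = 9×2889 + 458
2889 = 6×458 + 141
458 = 3×141 + 35
141 = 4×35 + 1
35 = 35×1 + 0
gcd = 1, so a unique solution mod 23875707 exists.
Back-substitute for the Bézout coefficients:
1 = 141 − 4·35
1 = −4·458 + 13·141
1 = 13·2889 − 82·458
1 = −82·26459 + 751·2889
1 = 751·108725 − 3086·26459
1 = −3086·1004984 + 28525·108725
1 = 28525·3123677 − 88661·1004984
1 = −88661·10376015 + 294508·3123677
1 = 294508·23875707 − 677677·10376015
So 10376015·(-677677) ≡ 1 (mod 23875707), giving 10376015⁻¹ ≡ 23198030.
x ≡ 10376015⁻¹·9720637 ≡ 23198030·9720637 ≡ 22571000 (mod 23875707).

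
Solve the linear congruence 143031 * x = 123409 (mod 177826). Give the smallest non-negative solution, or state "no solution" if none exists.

First find gcd(143031, 177826):
177826 = 1·143031 + 34795
143031 = 4·34795 + 3851
34795 = 9·3851 + 136
3851 = 28·136 + 43
136 = 3·43 + 7
43 = 6·7 + 1
7 = 7·1 + 0
gcd = 1, so a unique solution mod 177826 exists.
Back-substitute for the Bézout coefficients:
1 = 43 − 6·7
1 = −6·136 + 19·43
1 = 19·3851 − 538·136
1 = −538·34795 + 4861·3851
1 = 4861·143031 − 19982·34795
1 = −19982·177826 + 24843·143031
So 143031·(24843) ≡ 1 (mod 177826), giving 143031⁻¹ ≡ 24843.
x ≡ 143031⁻¹·123409 ≡ 24843·123409 ≡ 129547 (mod 177826).

129547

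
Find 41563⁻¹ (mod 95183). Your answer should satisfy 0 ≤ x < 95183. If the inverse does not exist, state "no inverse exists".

83444

Apply the Euclidean algorithm to 95183 and 41563:
95183 = 2×41563 + 12057
41563 = 3×12057 + 5392
12057 = 2×5392 + 1273
5392 = 4×1273 + 300
1273 = 4×300 + 73
300 = 4×73 + 8
73 = 9×8 + 1
8 = 8×1 + 0
The gcd is 1. Working backward:
1 = 73 − 9·8
1 = −9·300 + 37·73
1 = 37·1273 − 157·300
1 = −157·5392 + 665·1273
1 = 665·12057 − 1487·5392
1 = −1487·41563 + 5126·12057
1 = 5126·95183 − 11739·41563
Thus 41563·(-11739) ≡ 1 (mod 95183); reducing, -11739 mod 95183 = 83444.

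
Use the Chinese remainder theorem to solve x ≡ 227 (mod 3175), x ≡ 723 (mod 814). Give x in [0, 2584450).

Write x = 227 + 3175·k. Then 3175·k ≡ 723 − 227 ≡ 496 (mod 814).
Need 3175⁻¹ mod 814. Extended Euclid on (814, 733):
814 = 1*733 + 81
733 = 9*81 + 4
81 = 20*4 + 1
4 = 4*1 + 0
Back-substitute:
1 = 81 − 20·4
1 = −20·733 + 181·81
1 = 181·814 − 201·733
3175⁻¹ ≡ 613 (mod 814), so k ≡ 613·496 ≡ 426 (mod 814).
x = 227 + 3175·426 = 1352777.

1352777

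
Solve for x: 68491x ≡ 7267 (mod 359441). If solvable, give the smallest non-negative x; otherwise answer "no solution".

First find gcd(68491, 359441):
359441 = 5·68491 + 16986
68491 = 4·16986 + 547
16986 = 31·547 + 29
547 = 18·29 + 25
29 = 1·25 + 4
25 = 6·4 + 1
4 = 4·1 + 0
gcd = 1, so a unique solution mod 359441 exists.
Back-substitute for the Bézout coefficients:
1 = 25 − 6·4
1 = −6·29 + 7·25
1 = 7·547 − 132·29
1 = −132·16986 + 4099·547
1 = 4099·68491 − 16528·16986
1 = −16528·359441 + 86739·68491
So 68491·(86739) ≡ 1 (mod 359441), giving 68491⁻¹ ≡ 86739.
x ≡ 68491⁻¹·7267 ≡ 86739·7267 ≡ 232240 (mod 359441).

232240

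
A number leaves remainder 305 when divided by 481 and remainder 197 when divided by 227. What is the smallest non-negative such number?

Write x = 305 + 481·k. Then 481·k ≡ 197 − 305 ≡ 119 (mod 227).
Need 481⁻¹ mod 227. Extended Euclid on (227, 27):
227 = 8·27 + 11
27 = 2·11 + 5
11 = 2·5 + 1
5 = 5·1 + 0
Back-substitute:
1 = 11 − 2·5
1 = −2·27 + 5·11
1 = 5·227 − 42·27
481⁻¹ ≡ 185 (mod 227), so k ≡ 185·119 ≡ 223 (mod 227).
x = 305 + 481·223 = 107568.

107568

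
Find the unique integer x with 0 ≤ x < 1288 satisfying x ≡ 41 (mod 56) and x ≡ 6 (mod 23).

489

Write x = 41 + 56·k. Then 56·k ≡ 6 − 41 ≡ 11 (mod 23).
Need 56⁻¹ mod 23. Extended Euclid on (23, 10):
23 = 2×10 + 3
10 = 3×3 + 1
3 = 3×1 + 0
Back-substitute:
1 = 10 − 3·3
1 = −3·23 + 7·10
56⁻¹ ≡ 7 (mod 23), so k ≡ 7·11 ≡ 8 (mod 23).
x = 41 + 56·8 = 489.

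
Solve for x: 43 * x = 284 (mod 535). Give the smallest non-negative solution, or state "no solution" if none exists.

243

First find gcd(43, 535):
535 = 12*43 + 19
43 = 2*19 + 5
19 = 3*5 + 4
5 = 1*4 + 1
4 = 4*1 + 0
gcd = 1, so a unique solution mod 535 exists.
Back-substitute for the Bézout coefficients:
1 = 5 − 4
1 = −19 + 4·5
1 = 4·43 − 9·19
1 = −9·535 + 112·43
So 43·(112) ≡ 1 (mod 535), giving 43⁻¹ ≡ 112.
x ≡ 43⁻¹·284 ≡ 112·284 ≡ 243 (mod 535).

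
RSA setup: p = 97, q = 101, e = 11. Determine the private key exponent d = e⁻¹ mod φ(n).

3491

φ(n) = (p−1)(q−1) = 96·100 = 9600.
Need d with 11·d ≡ 1 (mod 9600). Apply the extended Euclidean algorithm:
9600 = 872×11 + 8
11 = 1×8 + 3
8 = 2×3 + 2
3 = 1×2 + 1
2 = 2×1 + 0
Back-substitute:
1 = 3 − 2
1 = −8 + 3·3
1 = 3·11 − 4·8
1 = −4·9600 + 3491·11
So 11·3491 ≡ 1 (mod 9600), hence d = 3491.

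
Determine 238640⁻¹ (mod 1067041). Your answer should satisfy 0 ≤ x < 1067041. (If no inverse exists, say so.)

115535

Apply the Euclidean algorithm to 1067041 and 238640:
1067041 = 4*238640 + 112481
238640 = 2*112481 + 13678
112481 = 8*13678 + 3057
13678 = 4*3057 + 1450
3057 = 2*1450 + 157
1450 = 9*157 + 37
157 = 4*37 + 9
37 = 4*9 + 1
9 = 9*1 + 0
Since gcd(238640, 1067041) = 1, back-substitute to write 1 as a combination:
1 = 37 − 4·9
1 = −4·157 + 17·37
1 = 17·1450 − 157·157
1 = −157·3057 + 331·1450
1 = 331·13678 − 1481·3057
1 = −1481·112481 + 12179·13678
1 = 12179·238640 − 25839·112481
1 = −25839·1067041 + 115535·238640
So 238640·115535 ≡ 1 (mod 1067041).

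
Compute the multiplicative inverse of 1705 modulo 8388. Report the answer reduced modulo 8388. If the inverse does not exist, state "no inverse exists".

Run Euclid on (8388, 1705):
8388 = 4×1705 + 1568
1705 = 1×1568 + 137
1568 = 11×137 + 61
137 = 2×61 + 15
61 = 4×15 + 1
15 = 15×1 + 0
The gcd is 1. Working backward:
1 = 61 − 4·15
1 = −4·137 + 9·61
1 = 9·1568 − 103·137
1 = −103·1705 + 112·1568
1 = 112·8388 − 551·1705
Thus 1705·(-551) ≡ 1 (mod 8388); reducing, -551 mod 8388 = 7837.

7837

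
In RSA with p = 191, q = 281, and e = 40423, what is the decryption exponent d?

42087

φ(n) = (p−1)(q−1) = 190·280 = 53200.
Need d with 40423·d ≡ 1 (mod 53200). Apply the extended Euclidean algorithm:
53200 = 1·40423 + 12777
40423 = 3·12777 + 2092
12777 = 6·2092 + 225
2092 = 9·225 + 67
225 = 3·67 + 24
67 = 2·24 + 19
24 = 1·19 + 5
19 = 3·5 + 4
5 = 1·4 + 1
4 = 4·1 + 0
Back-substitute:
1 = 5 − 4
1 = −19 + 4·5
1 = 4·24 − 5·19
1 = −5·67 + 14·24
1 = 14·225 − 47·67
1 = −47·2092 + 437·225
1 = 437·12777 − 2669·2092
1 = −2669·40423 + 8444·12777
1 = 8444·53200 − 11113·40423
So 40423·(-11113) ≡ 1 (mod 53200), hence d ≡ -11113 ≡ 42087 (mod 53200).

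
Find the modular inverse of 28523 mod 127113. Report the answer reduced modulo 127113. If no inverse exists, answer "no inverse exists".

29921

Extended Euclidean algorithm:
127113 = 4*28523 + 13021
28523 = 2*13021 + 2481
13021 = 5*2481 + 616
2481 = 4*616 + 17
616 = 36*17 + 4
17 = 4*4 + 1
4 = 4*1 + 0
The gcd is 1. Working backward:
1 = 17 − 4·4
1 = −4·616 + 145·17
1 = 145·2481 − 584·616
1 = −584·13021 + 3065·2481
1 = 3065·28523 − 6714·13021
1 = −6714·127113 + 29921·28523
So 28523·29921 ≡ 1 (mod 127113).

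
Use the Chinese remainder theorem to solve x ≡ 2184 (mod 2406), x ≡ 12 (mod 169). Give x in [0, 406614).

156168

Write x = 2184 + 2406·k. Then 2406·k ≡ 12 − 2184 ≡ 25 (mod 169).
Need 2406⁻¹ mod 169. Extended Euclid on (169, 40):
169 = 4·40 + 9
40 = 4·9 + 4
9 = 2·4 + 1
4 = 4·1 + 0
Back-substitute:
1 = 9 − 2·4
1 = −2·40 + 9·9
1 = 9·169 − 38·40
2406⁻¹ ≡ 131 (mod 169), so k ≡ 131·25 ≡ 64 (mod 169).
x = 2184 + 2406·64 = 156168.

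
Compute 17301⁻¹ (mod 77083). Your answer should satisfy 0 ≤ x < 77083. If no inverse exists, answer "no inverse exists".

33371

gcd(77083, 17301) by repeated division:
77083 = 4·17301 + 7879
17301 = 2·7879 + 1543
7879 = 5·1543 + 164
1543 = 9·164 + 67
164 = 2·67 + 30
67 = 2·30 + 7
30 = 4·7 + 2
7 = 3·2 + 1
2 = 2·1 + 0
gcd = 1, so the inverse exists. Back-substitute:
1 = 7 − 3·2
1 = −3·30 + 13·7
1 = 13·67 − 29·30
1 = −29·164 + 71·67
1 = 71·1543 − 668·164
1 = −668·7879 + 3411·1543
1 = 3411·17301 − 7490·7879
1 = −7490·77083 + 33371·17301
So 17301·33371 ≡ 1 (mod 77083).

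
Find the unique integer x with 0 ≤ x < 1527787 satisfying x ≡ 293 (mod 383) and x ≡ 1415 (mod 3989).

1126313

Write x = 293 + 383·k. Then 383·k ≡ 1415 − 293 ≡ 1122 (mod 3989).
Need 383⁻¹ mod 3989. Extended Euclid on (3989, 383):
3989 = 10×383 + 159
383 = 2×159 + 65
159 = 2×65 + 29
65 = 2×29 + 7
29 = 4×7 + 1
7 = 7×1 + 0
Back-substitute:
1 = 29 − 4·7
1 = −4·65 + 9·29
1 = 9·159 − 22·65
1 = −22·383 + 53·159
1 = 53·3989 − 552·383
383⁻¹ ≡ 3437 (mod 3989), so k ≡ 3437·1122 ≡ 2940 (mod 3989).
x = 293 + 383·2940 = 1126313.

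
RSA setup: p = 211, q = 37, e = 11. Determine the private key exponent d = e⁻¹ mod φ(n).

4811

φ(n) = (p−1)(q−1) = 210·36 = 7560.
Need d with 11·d ≡ 1 (mod 7560). Apply the extended Euclidean algorithm:
7560 = 687×11 + 3
11 = 3×3 + 2
3 = 1×2 + 1
2 = 2×1 + 0
Back-substitute:
1 = 3 − 2
1 = −11 + 4·3
1 = 4·7560 − 2749·11
So 11·(-2749) ≡ 1 (mod 7560), hence d ≡ -2749 ≡ 4811 (mod 7560).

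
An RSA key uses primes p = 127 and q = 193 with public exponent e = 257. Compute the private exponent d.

φ(n) = (p−1)(q−1) = 126·192 = 24192.
Need d with 257·d ≡ 1 (mod 24192). Apply the extended Euclidean algorithm:
24192 = 94×257 + 34
257 = 7×34 + 19
34 = 1×19 + 15
19 = 1×15 + 4
15 = 3×4 + 3
4 = 1×3 + 1
3 = 3×1 + 0
Back-substitute:
1 = 4 − 3
1 = −15 + 4·4
1 = 4·19 − 5·15
1 = −5·34 + 9·19
1 = 9·257 − 68·34
1 = −68·24192 + 6401·257
So 257·6401 ≡ 1 (mod 24192), hence d = 6401.

6401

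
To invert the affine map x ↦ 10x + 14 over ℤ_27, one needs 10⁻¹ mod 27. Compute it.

Apply the Euclidean algorithm to 27 and 10:
27 = 2*10 + 7
10 = 1*7 + 3
7 = 2*3 + 1
3 = 3*1 + 0
gcd = 1, so the inverse exists. Back-substitute:
1 = 7 − 2·3
1 = −2·10 + 3·7
1 = 3·27 − 8·10
Hence 10⁻¹ ≡ -8 ≡ 19 (mod 27).

19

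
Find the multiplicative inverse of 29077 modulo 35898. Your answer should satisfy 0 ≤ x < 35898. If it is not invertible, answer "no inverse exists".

16057

Run Euclid on (35898, 29077):
35898 = 1*29077 + 6821
29077 = 4*6821 + 1793
6821 = 3*1793 + 1442
1793 = 1*1442 + 351
1442 = 4*351 + 38
351 = 9*38 + 9
38 = 4*9 + 2
9 = 4*2 + 1
2 = 2*1 + 0
Since gcd(29077, 35898) = 1, back-substitute to write 1 as a combination:
1 = 9 − 4·2
1 = −4·38 + 17·9
1 = 17·351 − 157·38
1 = −157·1442 + 645·351
1 = 645·1793 − 802·1442
1 = −802·6821 + 3051·1793
1 = 3051·29077 − 13006·6821
1 = −13006·35898 + 16057·29077
So 29077·16057 ≡ 1 (mod 35898).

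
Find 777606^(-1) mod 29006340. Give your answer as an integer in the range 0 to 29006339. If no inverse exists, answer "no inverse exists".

no inverse exists

Euclidean algorithm on 29006340, 777606:
29006340 = 37·777606 + 234918
777606 = 3·234918 + 72852
234918 = 3·72852 + 16362
72852 = 4·16362 + 7404
16362 = 2·7404 + 1554
7404 = 4·1554 + 1188
1554 = 1·1188 + 366
1188 = 3·366 + 90
366 = 4·90 + 6
90 = 15·6 + 0
The gcd is 6, not 1, hence no inverse exists.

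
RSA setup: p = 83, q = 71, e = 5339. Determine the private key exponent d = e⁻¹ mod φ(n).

5239

φ(n) = (p−1)(q−1) = 82·70 = 5740.
Need d with 5339·d ≡ 1 (mod 5740). Apply the extended Euclidean algorithm:
5740 = 1*5339 + 401
5339 = 13*401 + 126
401 = 3*126 + 23
126 = 5*23 + 11
23 = 2*11 + 1
11 = 11*1 + 0
Back-substitute:
1 = 23 − 2·11
1 = −2·126 + 11·23
1 = 11·401 − 35·126
1 = −35·5339 + 466·401
1 = 466·5740 − 501·5339
So 5339·(-501) ≡ 1 (mod 5740), hence d ≡ -501 ≡ 5239 (mod 5740).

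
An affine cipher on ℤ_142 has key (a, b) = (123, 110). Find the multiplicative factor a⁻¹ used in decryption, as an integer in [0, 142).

gcd(142, 123) by repeated division:
142 = 1·123 + 19
123 = 6·19 + 9
19 = 2·9 + 1
9 = 9·1 + 0
gcd = 1, so the inverse exists. Back-substitute:
1 = 19 − 2·9
1 = −2·123 + 13·19
1 = 13·142 − 15·123
So 123·(-15) ≡ 1 (mod 142), and -15 ≡ 127 (mod 142).

127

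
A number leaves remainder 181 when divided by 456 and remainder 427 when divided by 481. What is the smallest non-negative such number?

136069

Write x = 181 + 456·k. Then 456·k ≡ 427 − 181 ≡ 246 (mod 481).
Need 456⁻¹ mod 481. Extended Euclid on (481, 456):
481 = 1*456 + 25
456 = 18*25 + 6
25 = 4*6 + 1
6 = 6*1 + 0
Back-substitute:
1 = 25 − 4·6
1 = −4·456 + 73·25
1 = 73·481 − 77·456
456⁻¹ ≡ 404 (mod 481), so k ≡ 404·246 ≡ 298 (mod 481).
x = 181 + 456·298 = 136069.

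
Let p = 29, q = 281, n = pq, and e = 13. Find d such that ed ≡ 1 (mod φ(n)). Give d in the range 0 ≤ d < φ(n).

7237

φ(n) = (p−1)(q−1) = 28·280 = 7840.
Need d with 13·d ≡ 1 (mod 7840). Apply the extended Euclidean algorithm:
7840 = 603*13 + 1
13 = 13*1 + 0
Back-substitute:
1 = 7840 − 603·13
So 13·(-603) ≡ 1 (mod 7840), hence d ≡ -603 ≡ 7237 (mod 7840).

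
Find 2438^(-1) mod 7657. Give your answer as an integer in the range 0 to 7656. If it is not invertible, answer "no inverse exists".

2277

gcd(7657, 2438) by repeated division:
7657 = 3·2438 + 343
2438 = 7·343 + 37
343 = 9·37 + 10
37 = 3·10 + 7
10 = 1·7 + 3
7 = 2·3 + 1
3 = 3·1 + 0
Since gcd(2438, 7657) = 1, back-substitute to write 1 as a combination:
1 = 7 − 2·3
1 = −2·10 + 3·7
1 = 3·37 − 11·10
1 = −11·343 + 102·37
1 = 102·2438 − 725·343
1 = −725·7657 + 2277·2438
So 2438·2277 ≡ 1 (mod 7657).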